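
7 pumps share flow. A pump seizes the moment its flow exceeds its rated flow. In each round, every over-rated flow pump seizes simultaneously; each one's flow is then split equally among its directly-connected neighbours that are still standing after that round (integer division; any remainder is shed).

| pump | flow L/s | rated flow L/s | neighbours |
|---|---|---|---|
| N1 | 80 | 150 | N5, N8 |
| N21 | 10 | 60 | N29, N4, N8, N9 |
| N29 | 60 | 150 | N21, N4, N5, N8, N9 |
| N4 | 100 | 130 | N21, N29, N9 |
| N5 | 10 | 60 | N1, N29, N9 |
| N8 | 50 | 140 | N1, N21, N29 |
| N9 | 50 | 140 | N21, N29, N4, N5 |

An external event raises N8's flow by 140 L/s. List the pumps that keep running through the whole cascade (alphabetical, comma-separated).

N1, N29, N4, N5, N9

Round 1 — N8 at 190 > 140. N8 seizes.
  N8 sheds 190 L/s to N1, N21, N29: 63 each (1 lost).
    N1: 80+63 = 143 ≤ 150
    N21: 10+63 = 73 > 60
    N29: 60+63 = 123 ≤ 150
Round 2 — N21 seizes.
  N21 sheds 73 L/s to N29, N4, N9: 24 each (1 lost).
    N29: 123+24 = 147 ≤ 150
    N4: 100+24 = 124 ≤ 130
    N9: 50+24 = 74 ≤ 140
No further seizures.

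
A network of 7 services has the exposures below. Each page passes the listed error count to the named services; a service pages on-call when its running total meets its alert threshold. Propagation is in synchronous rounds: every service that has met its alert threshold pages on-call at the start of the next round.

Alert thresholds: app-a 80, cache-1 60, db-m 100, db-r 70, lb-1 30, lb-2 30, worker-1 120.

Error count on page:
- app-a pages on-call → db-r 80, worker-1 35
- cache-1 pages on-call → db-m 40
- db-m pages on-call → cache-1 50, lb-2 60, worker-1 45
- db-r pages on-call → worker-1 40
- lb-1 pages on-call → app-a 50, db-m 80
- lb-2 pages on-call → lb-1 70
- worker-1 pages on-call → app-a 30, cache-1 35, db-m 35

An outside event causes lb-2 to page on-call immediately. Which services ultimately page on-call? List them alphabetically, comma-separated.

lb-1, lb-2

Round 1 — lb-2 pages on-call (initial).
  lb-1: +70 → 70 ≥ 30
Round 2 — lb-1 pages on-call.
  app-a: +50 → 50 < 80
  db-m: +80 → 80 < 100
No further pages.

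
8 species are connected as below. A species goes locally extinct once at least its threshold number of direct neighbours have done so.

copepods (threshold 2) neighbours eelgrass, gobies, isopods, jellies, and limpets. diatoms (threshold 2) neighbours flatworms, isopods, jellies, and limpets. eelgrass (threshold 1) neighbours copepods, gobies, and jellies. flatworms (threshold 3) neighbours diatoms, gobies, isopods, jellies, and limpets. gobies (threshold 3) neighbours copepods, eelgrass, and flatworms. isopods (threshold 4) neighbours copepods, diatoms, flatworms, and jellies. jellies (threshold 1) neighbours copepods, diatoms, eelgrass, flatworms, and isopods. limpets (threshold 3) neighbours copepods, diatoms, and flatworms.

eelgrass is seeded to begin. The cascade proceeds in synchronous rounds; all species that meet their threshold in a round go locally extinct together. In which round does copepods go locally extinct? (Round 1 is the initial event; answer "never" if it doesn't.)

Round 1 — eelgrass goes locally extinct (initial).
Round 2 — checking thresholds:
  copepods: 1 of 5 neighbours < 2, holds.
  gobies: 1 of 3 neighbours < 3, holds.
  jellies: 1 of 5 neighbours ≥ 1, goes locally extinct.
Round 3 — checking thresholds:
  copepods: 2 of 5 neighbours ≥ 2, goes locally extinct.
  diatoms: 1 of 4 neighbours < 2, holds.
  flatworms: 1 of 5 neighbours < 3, holds.
  gobies: 1 of 3 neighbours < 3, holds.
  isopods: 1 of 4 neighbours < 4, holds.
Round 4 — no new extinctions; cascade stops.

3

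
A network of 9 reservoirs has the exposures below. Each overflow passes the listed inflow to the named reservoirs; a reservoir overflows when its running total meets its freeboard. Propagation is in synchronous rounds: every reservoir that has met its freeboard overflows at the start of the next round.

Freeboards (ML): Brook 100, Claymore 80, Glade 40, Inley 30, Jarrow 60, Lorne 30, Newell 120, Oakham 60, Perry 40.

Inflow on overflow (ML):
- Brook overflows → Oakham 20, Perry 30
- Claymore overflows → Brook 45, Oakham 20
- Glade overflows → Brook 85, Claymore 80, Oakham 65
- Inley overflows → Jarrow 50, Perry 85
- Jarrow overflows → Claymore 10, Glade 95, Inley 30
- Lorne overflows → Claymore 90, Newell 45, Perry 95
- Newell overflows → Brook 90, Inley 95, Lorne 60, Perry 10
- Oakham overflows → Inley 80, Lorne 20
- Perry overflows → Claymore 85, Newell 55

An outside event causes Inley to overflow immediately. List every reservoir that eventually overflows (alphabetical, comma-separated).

Round 1 — Inley overflows (initial).
  Jarrow: +50 → 50 < 60
  Perry: +85 → 85 ≥ 40
Round 2 — Perry overflows.
  Claymore: +85 → 85 ≥ 80
  Newell: +55 → 55 < 120
Round 3 — Claymore overflows.
  Brook: +45 → 45 < 100
  Oakham: +20 → 20 < 60
No further overflows.

Claymore, Inley, Perry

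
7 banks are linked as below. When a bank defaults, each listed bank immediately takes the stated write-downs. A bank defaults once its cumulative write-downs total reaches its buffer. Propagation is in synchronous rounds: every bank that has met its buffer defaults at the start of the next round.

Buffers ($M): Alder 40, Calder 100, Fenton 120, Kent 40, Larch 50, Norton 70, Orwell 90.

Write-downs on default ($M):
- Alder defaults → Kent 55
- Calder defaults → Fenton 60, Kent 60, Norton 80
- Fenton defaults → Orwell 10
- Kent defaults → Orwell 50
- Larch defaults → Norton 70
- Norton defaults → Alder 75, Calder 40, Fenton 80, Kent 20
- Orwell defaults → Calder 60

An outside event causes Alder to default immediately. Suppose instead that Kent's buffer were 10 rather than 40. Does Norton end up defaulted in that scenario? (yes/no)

With Kent's buffer at 10:
Round 1 — Alder defaults (initial).
  Kent: +55 → 55 ≥ 10
Round 2 — Kent defaults.
  Orwell: +50 → 50 < 90
No further defaults.

no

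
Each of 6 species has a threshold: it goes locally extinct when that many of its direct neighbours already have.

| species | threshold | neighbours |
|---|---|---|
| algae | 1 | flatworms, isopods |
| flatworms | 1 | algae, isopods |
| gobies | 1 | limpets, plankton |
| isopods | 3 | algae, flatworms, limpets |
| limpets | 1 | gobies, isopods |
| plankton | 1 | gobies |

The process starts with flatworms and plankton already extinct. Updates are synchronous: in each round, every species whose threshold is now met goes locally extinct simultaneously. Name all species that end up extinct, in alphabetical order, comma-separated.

algae, flatworms, gobies, isopods, limpets, plankton

Round 1 — flatworms, plankton go locally extinct (initial).
Round 2 — checking thresholds:
  algae: 1 of 2 neighbours ≥ 1, goes locally extinct.
  gobies: 1 of 2 neighbours ≥ 1, goes locally extinct.
  isopods: 1 of 3 neighbours < 3, below threshold.
Round 3 — checking thresholds:
  isopods: 2 of 3 neighbours < 3, below threshold.
  limpets: 1 of 2 neighbours ≥ 1, goes locally extinct.
Round 4 — checking thresholds:
  isopods: 3 of 3 neighbours ≥ 3, goes locally extinct.
Round 5 — no new extinctions; cascade stops.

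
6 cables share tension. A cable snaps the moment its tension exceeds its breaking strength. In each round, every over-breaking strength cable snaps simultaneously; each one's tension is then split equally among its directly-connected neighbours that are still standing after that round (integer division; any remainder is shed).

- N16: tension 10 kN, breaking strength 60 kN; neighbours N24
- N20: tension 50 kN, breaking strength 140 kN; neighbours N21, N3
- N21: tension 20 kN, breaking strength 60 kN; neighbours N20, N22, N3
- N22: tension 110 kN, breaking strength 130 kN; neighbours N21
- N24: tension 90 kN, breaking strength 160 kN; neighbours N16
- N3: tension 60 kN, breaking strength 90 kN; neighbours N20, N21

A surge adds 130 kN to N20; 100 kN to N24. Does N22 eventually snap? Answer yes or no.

Round 1 — N20 at 180 > 140; N24 at 190 > 160. N20, N24 snap.
  N20 sheds 180 kN to N21, N3: 90 each.
    N21: 20+90 = 110 > 60
    N3: 60+90 = 150 > 90
  N24 sheds 190 kN to N16: 190 each.
    N16: 10+190 = 200 > 60
Round 2 — N16, N21, N3 snap.
  N16 sheds 200 kN: no online neighbours, lost.
  N21 sheds 110 kN to N22: 110 each.
    N22: 110+110 = 220 > 130
  N3 sheds 150 kN: no online neighbours, lost.
Round 3 — N22 snaps.
  N22 sheds 220 kN: no online neighbours, lost.
No further breaks.

yes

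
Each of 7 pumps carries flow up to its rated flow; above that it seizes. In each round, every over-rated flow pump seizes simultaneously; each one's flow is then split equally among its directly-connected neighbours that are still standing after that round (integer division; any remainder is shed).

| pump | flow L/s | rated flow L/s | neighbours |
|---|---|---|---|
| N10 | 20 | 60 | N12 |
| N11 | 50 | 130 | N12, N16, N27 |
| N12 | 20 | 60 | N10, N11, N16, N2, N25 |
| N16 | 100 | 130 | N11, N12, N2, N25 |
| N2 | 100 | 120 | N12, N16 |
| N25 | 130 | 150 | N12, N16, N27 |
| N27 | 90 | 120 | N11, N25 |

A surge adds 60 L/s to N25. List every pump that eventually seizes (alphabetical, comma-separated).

Round 1 — N25 at 190 > 150. N25 seizes.
  N25 sheds 190 L/s to N12, N16, N27: 63 each (1 lost).
    N12: 20+63 = 83 > 60
    N16: 100+63 = 163 > 130
    N27: 90+63 = 153 > 120
Round 2 — N12, N16, N27 seize.
  N12 sheds 83 L/s to N10, N11, N2: 27 each (2 lost).
    N10: 20+27 = 47 ≤ 60
    N11: 50+27 = 77 ≤ 130
    N2: 100+27 = 127 > 120
  N16 sheds 163 L/s to N11, N2: 81 each (1 lost).
    N11: 77+81 = 158 > 130
    N2: 127+81 = 208 > 120
  N27 sheds 153 L/s to N11: 153 each.
    N11: 158+153 = 311 > 130
Round 3 — N11, N2 seize.
  N11 sheds 311 L/s: no online neighbours, lost.
  N2 sheds 208 L/s: no online neighbours, lost.
No further seizures.

N11, N12, N16, N2, N25, N27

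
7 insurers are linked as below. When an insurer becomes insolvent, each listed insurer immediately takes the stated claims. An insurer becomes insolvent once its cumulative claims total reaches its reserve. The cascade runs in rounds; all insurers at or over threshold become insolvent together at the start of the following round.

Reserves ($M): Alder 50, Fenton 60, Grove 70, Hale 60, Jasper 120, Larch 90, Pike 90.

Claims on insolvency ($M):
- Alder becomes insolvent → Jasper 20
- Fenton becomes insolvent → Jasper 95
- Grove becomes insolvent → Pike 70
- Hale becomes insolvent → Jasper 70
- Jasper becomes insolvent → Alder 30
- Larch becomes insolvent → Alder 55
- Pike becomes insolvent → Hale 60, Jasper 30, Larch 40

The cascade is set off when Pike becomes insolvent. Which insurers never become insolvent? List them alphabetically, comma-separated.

Alder, Fenton, Grove, Jasper, Larch

Round 1 — Pike becomes insolvent (initial).
  Hale: +60 → 60 ≥ 60
  Jasper: +30 → 30 < 120
  Larch: +40 → 40 < 90
Round 2 — Hale becomes insolvent.
  Jasper: +70 → 100 < 120
No further insolvencies.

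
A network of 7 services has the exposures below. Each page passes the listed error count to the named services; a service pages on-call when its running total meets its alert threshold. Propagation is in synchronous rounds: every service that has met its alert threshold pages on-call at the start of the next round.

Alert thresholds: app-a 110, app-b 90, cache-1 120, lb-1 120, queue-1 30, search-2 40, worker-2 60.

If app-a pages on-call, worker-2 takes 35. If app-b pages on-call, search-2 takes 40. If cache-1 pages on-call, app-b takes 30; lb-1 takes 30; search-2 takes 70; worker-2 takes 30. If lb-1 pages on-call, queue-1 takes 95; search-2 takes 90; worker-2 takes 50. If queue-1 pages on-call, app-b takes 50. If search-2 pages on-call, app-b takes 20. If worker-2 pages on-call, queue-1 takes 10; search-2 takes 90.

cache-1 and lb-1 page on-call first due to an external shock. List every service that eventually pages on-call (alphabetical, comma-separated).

app-b, cache-1, lb-1, queue-1, search-2, worker-2

Round 1 — cache-1, lb-1 page on-call (initial).
  app-b: +30 → 30 < 90
  queue-1: +95 → 95 ≥ 30
  search-2: +70+90 → 160 ≥ 40
  worker-2: +30+50 → 80 ≥ 60
Round 2 — queue-1, search-2, worker-2 page on-call.
  app-b: +50+20 → 100 ≥ 90
Round 3 — app-b pages on-call.
No further pages.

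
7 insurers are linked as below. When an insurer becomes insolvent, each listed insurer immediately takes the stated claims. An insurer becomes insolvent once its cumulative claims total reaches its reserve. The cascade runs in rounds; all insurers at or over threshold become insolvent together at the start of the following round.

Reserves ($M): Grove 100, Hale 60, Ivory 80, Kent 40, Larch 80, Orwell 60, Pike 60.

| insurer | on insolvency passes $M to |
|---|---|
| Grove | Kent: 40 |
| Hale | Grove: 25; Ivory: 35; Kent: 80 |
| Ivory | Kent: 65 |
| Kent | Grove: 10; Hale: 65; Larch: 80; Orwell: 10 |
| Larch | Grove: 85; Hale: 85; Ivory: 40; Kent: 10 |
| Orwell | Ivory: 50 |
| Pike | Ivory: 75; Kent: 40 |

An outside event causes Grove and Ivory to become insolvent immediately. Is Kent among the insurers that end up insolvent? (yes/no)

Round 1 — Grove, Ivory become insolvent (initial).
  Kent: +40+65 → 105 ≥ 40
Round 2 — Kent becomes insolvent.
  Hale: +65 → 65 ≥ 60
  Larch: +80 → 80 ≥ 80
  Orwell: +10 → 10 < 60
Round 3 — Hale, Larch become insolvent.
No further insolvencies.

yes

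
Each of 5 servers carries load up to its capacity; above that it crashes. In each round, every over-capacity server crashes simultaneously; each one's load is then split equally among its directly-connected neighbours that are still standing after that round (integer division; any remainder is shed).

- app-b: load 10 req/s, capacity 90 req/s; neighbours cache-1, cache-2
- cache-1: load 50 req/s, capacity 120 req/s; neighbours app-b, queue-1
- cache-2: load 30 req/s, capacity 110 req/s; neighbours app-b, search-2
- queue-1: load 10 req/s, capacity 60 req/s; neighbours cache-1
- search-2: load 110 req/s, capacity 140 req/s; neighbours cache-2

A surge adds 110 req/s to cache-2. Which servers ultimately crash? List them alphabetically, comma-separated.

cache-2, search-2

Round 1 — cache-2 at 140 > 110. cache-2 crashes.
  cache-2 sheds 140 req/s to app-b, search-2: 70 each.
    app-b: 10+70 = 80 ≤ 90
    search-2: 110+70 = 180 > 140
Round 2 — search-2 crashes.
  search-2 sheds 180 req/s: no online neighbours, lost.
No further crashes.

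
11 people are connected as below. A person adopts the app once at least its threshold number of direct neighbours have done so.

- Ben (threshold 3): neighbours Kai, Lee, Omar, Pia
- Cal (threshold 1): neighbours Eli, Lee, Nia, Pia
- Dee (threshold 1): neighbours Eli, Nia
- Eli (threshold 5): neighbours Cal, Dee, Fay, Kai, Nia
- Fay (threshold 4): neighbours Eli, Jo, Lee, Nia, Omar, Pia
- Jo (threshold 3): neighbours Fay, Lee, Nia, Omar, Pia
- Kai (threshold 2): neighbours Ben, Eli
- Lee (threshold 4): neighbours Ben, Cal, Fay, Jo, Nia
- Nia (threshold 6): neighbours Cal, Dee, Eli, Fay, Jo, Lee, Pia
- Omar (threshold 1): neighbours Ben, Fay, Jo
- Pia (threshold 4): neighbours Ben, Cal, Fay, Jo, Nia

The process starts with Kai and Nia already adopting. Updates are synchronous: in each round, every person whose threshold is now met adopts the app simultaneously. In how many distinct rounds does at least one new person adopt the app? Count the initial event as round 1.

2

Round 1 — Kai, Nia adopt the app (initial).
Round 2 — checking thresholds:
  Ben: 1 of 4 neighbours < 3, holds.
  Cal: 1 of 4 neighbours ≥ 1, adopts the app.
  Dee: 1 of 2 neighbours ≥ 1, adopts the app.
  Eli: 2 of 5 neighbours < 5, holds.
  Fay: 1 of 6 neighbours < 4, holds.
  Jo: 1 of 5 neighbours < 3, holds.
  Lee: 1 of 5 neighbours < 4, holds.
  Pia: 1 of 5 neighbours < 4, holds.
Round 3 — no new adoptions; cascade stops.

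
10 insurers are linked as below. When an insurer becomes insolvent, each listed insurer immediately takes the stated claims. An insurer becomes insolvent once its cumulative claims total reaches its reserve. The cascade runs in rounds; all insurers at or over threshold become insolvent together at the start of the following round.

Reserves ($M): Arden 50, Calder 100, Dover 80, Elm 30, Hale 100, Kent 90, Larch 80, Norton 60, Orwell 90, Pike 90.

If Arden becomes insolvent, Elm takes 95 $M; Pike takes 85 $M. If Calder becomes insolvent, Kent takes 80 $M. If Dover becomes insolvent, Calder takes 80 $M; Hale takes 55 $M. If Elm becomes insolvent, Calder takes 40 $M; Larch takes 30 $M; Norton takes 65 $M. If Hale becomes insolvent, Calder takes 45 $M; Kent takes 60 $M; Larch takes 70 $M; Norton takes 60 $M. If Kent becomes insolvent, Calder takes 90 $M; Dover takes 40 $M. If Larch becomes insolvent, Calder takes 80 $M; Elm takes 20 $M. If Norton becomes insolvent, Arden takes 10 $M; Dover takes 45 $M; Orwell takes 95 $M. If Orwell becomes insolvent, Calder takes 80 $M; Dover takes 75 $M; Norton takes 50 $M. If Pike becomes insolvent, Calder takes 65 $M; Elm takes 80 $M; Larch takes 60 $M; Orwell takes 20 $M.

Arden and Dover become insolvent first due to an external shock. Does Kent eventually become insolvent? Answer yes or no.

Round 1 — Arden, Dover become insolvent (initial).
  Calder: +80 → 80 < 100
  Elm: +95 → 95 ≥ 30
  Hale: +55 → 55 < 100
  Pike: +85 → 85 < 90
Round 2 — Elm becomes insolvent.
  Calder: +40 → 120 ≥ 100
  Larch: +30 → 30 < 80
  Norton: +65 → 65 ≥ 60
Round 3 — Calder, Norton become insolvent.
  Kent: +80 → 80 < 90
  Orwell: +95 → 95 ≥ 90
Round 4 — Orwell becomes insolvent.
No further insolvencies.

no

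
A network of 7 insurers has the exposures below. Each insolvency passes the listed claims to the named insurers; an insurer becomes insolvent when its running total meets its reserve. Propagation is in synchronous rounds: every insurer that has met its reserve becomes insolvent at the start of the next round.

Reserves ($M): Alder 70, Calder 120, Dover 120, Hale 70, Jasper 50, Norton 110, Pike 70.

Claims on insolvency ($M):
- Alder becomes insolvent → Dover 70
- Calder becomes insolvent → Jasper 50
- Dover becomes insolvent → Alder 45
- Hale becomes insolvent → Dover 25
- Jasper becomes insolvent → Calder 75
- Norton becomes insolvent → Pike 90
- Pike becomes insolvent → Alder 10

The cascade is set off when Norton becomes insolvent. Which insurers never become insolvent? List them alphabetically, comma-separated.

Round 1 — Norton becomes insolvent (initial).
  Pike: +90 → 90 ≥ 70
Round 2 — Pike becomes insolvent.
  Alder: +10 → 10 < 70
No further insolvencies.

Alder, Calder, Dover, Hale, Jasper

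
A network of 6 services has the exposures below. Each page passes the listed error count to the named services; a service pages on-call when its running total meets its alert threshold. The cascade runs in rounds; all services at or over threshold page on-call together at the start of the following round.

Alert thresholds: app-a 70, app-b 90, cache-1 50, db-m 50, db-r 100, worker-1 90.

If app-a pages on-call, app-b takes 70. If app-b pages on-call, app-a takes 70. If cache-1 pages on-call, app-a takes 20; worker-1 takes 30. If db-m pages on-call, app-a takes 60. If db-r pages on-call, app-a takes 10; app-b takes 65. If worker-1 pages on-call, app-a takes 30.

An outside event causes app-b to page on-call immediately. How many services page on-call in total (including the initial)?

Round 1 — app-b pages on-call (initial).
  app-a: +70 → 70 ≥ 70
Round 2 — app-a pages on-call.
No further pages.

2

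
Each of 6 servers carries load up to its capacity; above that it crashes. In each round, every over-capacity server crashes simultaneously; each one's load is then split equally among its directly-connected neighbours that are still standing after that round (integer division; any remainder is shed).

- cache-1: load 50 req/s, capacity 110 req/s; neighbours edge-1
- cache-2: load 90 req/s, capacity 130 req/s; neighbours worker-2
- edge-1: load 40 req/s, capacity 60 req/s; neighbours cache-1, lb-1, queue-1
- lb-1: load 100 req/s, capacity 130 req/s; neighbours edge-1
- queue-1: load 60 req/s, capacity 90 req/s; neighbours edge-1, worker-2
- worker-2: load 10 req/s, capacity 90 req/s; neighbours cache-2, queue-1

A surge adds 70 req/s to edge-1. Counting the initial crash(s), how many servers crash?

5

Round 1 — edge-1 at 110 > 60. edge-1 crashes.
  edge-1 sheds 110 req/s to cache-1, lb-1, queue-1: 36 each (2 lost).
    cache-1: 50+36 = 86 ≤ 110
    lb-1: 100+36 = 136 > 130
    queue-1: 60+36 = 96 > 90
Round 2 — lb-1, queue-1 crash.
  lb-1 sheds 136 req/s: no online neighbours, lost.
  queue-1 sheds 96 req/s to worker-2: 96 each.
    worker-2: 10+96 = 106 > 90
Round 3 — worker-2 crashes.
  worker-2 sheds 106 req/s to cache-2: 106 each.
    cache-2: 90+106 = 196 > 130
Round 4 — cache-2 crashes.
  cache-2 sheds 196 req/s: no online neighbours, lost.
No further crashes.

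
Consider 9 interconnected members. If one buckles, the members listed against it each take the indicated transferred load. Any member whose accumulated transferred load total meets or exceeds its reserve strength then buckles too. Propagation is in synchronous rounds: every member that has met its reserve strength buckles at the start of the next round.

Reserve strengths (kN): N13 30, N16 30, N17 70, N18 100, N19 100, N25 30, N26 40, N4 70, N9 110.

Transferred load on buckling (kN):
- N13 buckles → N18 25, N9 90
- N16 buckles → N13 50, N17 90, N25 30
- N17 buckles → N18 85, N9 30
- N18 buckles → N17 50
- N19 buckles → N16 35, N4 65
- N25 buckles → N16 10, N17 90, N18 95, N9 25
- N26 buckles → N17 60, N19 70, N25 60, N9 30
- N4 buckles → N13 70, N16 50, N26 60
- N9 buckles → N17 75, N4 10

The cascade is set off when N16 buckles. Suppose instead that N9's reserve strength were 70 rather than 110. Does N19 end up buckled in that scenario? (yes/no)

no

With N9's reserve strength at 70:
Round 1 — N16 buckles (initial).
  N13: +50 → 50 ≥ 30
  N17: +90 → 90 ≥ 70
  N25: +30 → 30 ≥ 30
Round 2 — N13, N17, N25 buckle.
  N18: +25+85+95 → 205 ≥ 100
  N9: +90+30+25 → 145 ≥ 70
Round 3 — N18, N9 buckle.
  N4: +10 → 10 < 70
No further bucklings.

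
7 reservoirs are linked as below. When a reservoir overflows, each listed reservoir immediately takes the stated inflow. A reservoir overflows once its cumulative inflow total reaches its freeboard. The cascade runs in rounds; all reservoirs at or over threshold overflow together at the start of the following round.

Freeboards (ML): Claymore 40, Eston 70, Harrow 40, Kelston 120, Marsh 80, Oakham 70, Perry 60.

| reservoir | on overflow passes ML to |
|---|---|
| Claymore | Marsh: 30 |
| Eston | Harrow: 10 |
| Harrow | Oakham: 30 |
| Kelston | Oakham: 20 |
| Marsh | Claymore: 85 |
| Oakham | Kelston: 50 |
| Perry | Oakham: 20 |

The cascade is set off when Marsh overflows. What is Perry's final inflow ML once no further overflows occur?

0

Round 1 — Marsh overflows (initial).
  Claymore: +85 → 85 ≥ 40
Round 2 — Claymore overflows.
No further overflows.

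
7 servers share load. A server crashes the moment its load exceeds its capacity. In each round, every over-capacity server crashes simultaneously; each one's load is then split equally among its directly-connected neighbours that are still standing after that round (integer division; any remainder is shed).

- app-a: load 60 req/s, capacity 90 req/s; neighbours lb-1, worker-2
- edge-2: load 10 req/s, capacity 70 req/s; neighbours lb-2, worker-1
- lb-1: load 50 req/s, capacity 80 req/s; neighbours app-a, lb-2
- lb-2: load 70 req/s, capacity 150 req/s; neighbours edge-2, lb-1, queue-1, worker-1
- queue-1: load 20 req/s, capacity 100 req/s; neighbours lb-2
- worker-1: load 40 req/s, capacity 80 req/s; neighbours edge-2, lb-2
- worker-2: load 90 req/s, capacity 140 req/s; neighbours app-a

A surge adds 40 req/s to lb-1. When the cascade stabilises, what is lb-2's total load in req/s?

Round 1 — lb-1 at 90 > 80. lb-1 crashes.
  lb-1 sheds 90 req/s to app-a, lb-2: 45 each.
    app-a: 60+45 = 105 > 90
    lb-2: 70+45 = 115 ≤ 150
Round 2 — app-a crashes.
  app-a sheds 105 req/s to worker-2: 105 each.
    worker-2: 90+105 = 195 > 140
Round 3 — worker-2 crashes.
  worker-2 sheds 195 req/s: no online neighbours, lost.
No further crashes.

115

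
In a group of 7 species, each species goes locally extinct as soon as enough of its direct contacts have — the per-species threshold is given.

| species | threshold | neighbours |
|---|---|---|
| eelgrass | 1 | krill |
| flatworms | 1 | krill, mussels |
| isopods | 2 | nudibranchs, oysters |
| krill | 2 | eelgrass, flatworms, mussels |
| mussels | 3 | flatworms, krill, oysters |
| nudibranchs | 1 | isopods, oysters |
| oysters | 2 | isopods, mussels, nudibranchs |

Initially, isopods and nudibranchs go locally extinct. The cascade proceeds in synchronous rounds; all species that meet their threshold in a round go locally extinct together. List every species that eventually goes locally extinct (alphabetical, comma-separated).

isopods, nudibranchs, oysters

Round 1 — isopods, nudibranchs go locally extinct (initial).
Round 2 — checking thresholds:
  oysters: 2 of 3 neighbours ≥ 2, goes locally extinct.
Round 3 — no new extinctions; cascade stops.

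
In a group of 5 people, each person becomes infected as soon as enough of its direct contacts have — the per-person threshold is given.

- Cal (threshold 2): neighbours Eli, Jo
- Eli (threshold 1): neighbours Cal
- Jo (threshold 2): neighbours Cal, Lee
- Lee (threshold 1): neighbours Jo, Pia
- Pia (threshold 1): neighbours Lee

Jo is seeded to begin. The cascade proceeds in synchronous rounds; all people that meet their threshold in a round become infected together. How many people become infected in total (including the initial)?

3

Round 1 — Jo becomes infected (initial).
Round 2 — checking thresholds:
  Cal: 1 of 2 neighbours < 2, not yet.
  Lee: 1 of 2 neighbours ≥ 1, becomes infected.
Round 3 — checking thresholds:
  Cal: 1 of 2 neighbours < 2, not yet.
  Pia: 1 of 1 neighbours ≥ 1, becomes infected.
Round 4 — no new infections; cascade stops.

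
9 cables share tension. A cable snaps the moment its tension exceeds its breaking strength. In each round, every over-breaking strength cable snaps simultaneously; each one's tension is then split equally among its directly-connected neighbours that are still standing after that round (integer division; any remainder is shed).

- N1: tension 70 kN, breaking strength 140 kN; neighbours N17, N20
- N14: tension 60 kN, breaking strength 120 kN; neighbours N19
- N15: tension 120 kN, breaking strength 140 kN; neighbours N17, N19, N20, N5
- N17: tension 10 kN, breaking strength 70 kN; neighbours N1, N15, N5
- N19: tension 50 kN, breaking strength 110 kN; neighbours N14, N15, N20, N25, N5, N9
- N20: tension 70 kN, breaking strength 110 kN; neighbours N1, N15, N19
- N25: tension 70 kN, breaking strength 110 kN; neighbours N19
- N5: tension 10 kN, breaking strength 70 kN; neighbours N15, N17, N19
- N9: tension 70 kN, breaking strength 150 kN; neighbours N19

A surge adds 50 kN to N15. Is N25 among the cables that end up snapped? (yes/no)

Round 1 — N15 at 170 > 140. N15 snaps.
  N15 sheds 170 kN to N17, N19, N20, N5: 42 each (2 lost).
    N17: 10+42 = 52 ≤ 70
    N19: 50+42 = 92 ≤ 110
    N20: 70+42 = 112 > 110
    N5: 10+42 = 52 ≤ 70
Round 2 — N20 snaps.
  N20 sheds 112 kN to N1, N19: 56 each.
    N1: 70+56 = 126 ≤ 140
    N19: 92+56 = 148 > 110
Round 3 — N19 snaps.
  N19 sheds 148 kN to N14, N25, N5, N9: 37 each.
    N14: 60+37 = 97 ≤ 120
    N25: 70+37 = 107 ≤ 110
    N5: 52+37 = 89 > 70
    N9: 70+37 = 107 ≤ 150
Round 4 — N5 snaps.
  N5 sheds 89 kN to N17: 89 each.
    N17: 52+89 = 141 > 70
Round 5 — N17 snaps.
  N17 sheds 141 kN to N1: 141 each.
    N1: 126+141 = 267 > 140
Round 6 — N1 snaps.
  N1 sheds 267 kN: no online neighbours, lost.
No further breaks.

no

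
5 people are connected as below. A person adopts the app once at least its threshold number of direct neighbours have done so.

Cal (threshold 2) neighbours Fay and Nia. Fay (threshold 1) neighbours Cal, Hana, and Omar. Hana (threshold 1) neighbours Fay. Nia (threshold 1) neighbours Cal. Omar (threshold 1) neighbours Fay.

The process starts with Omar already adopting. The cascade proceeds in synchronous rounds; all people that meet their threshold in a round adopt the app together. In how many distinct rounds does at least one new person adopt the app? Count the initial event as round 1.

Round 1 — Omar adopts the app (initial).
Round 2 — checking thresholds:
  Fay: 1 of 3 neighbours ≥ 1, adopts the app.
Round 3 — checking thresholds:
  Cal: 1 of 2 neighbours < 2, holds.
  Hana: 1 of 1 neighbours ≥ 1, adopts the app.
Round 4 — no new adoptions; cascade stops.

3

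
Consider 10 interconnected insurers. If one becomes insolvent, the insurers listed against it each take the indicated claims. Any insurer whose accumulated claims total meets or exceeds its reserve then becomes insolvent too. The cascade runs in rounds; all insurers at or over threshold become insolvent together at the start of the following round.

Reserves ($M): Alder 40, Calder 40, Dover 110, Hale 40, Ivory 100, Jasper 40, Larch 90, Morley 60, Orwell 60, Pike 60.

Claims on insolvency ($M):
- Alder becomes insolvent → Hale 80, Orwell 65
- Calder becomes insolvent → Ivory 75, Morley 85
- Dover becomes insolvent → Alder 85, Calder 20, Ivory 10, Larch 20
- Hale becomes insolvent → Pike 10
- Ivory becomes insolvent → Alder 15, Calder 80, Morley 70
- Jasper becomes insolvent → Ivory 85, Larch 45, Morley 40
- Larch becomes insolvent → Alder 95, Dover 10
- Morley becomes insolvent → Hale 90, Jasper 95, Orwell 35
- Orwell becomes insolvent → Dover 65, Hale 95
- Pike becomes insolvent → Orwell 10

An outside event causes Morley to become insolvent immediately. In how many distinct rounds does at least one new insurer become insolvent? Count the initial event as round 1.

2

Round 1 — Morley becomes insolvent (initial).
  Hale: +90 → 90 ≥ 40
  Jasper: +95 → 95 ≥ 40
  Orwell: +35 → 35 < 60
Round 2 — Hale, Jasper become insolvent.
  Ivory: +85 → 85 < 100
  Larch: +45 → 45 < 90
  Pike: +10 → 10 < 60
No further insolvencies.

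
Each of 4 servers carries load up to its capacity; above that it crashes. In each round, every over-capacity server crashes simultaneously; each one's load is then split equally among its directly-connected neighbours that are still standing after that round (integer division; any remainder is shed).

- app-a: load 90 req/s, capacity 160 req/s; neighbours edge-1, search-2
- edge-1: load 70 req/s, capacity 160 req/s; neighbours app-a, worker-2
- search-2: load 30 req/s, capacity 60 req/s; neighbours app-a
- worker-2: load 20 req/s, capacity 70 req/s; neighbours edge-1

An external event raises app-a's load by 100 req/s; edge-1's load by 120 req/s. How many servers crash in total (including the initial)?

Round 1 — app-a at 190 > 160; edge-1 at 190 > 160. app-a, edge-1 crash.
  app-a sheds 190 req/s to search-2: 190 each.
    search-2: 30+190 = 220 > 60
  edge-1 sheds 190 req/s to worker-2: 190 each.
    worker-2: 20+190 = 210 > 70
Round 2 — search-2, worker-2 crash.
  search-2 sheds 220 req/s: no online neighbours, lost.
  worker-2 sheds 210 req/s: no online neighbours, lost.
No further crashes.

4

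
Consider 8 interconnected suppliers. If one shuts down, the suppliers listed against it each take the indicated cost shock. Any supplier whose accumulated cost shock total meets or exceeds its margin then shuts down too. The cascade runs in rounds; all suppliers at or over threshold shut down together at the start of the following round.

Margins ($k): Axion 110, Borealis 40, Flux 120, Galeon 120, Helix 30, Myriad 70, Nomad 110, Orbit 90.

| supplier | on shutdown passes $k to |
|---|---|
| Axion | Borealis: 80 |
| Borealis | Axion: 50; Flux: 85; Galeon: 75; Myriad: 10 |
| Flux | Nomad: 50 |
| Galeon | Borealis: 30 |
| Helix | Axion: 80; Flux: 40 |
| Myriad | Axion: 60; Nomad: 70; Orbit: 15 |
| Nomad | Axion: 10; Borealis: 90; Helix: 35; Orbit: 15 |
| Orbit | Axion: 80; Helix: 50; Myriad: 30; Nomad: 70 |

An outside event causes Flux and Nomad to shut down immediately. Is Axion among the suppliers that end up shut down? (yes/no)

yes

Round 1 — Flux, Nomad shut down (initial).
  Axion: +10 → 10 < 110
  Borealis: +90 → 90 ≥ 40
  Helix: +35 → 35 ≥ 30
  Orbit: +15 → 15 < 90
Round 2 — Borealis, Helix shut down.
  Axion: +50+80 → 140 ≥ 110
  Galeon: +75 → 75 < 120
  Myriad: +10 → 10 < 70
Round 3 — Axion shuts down.
No further shutdowns.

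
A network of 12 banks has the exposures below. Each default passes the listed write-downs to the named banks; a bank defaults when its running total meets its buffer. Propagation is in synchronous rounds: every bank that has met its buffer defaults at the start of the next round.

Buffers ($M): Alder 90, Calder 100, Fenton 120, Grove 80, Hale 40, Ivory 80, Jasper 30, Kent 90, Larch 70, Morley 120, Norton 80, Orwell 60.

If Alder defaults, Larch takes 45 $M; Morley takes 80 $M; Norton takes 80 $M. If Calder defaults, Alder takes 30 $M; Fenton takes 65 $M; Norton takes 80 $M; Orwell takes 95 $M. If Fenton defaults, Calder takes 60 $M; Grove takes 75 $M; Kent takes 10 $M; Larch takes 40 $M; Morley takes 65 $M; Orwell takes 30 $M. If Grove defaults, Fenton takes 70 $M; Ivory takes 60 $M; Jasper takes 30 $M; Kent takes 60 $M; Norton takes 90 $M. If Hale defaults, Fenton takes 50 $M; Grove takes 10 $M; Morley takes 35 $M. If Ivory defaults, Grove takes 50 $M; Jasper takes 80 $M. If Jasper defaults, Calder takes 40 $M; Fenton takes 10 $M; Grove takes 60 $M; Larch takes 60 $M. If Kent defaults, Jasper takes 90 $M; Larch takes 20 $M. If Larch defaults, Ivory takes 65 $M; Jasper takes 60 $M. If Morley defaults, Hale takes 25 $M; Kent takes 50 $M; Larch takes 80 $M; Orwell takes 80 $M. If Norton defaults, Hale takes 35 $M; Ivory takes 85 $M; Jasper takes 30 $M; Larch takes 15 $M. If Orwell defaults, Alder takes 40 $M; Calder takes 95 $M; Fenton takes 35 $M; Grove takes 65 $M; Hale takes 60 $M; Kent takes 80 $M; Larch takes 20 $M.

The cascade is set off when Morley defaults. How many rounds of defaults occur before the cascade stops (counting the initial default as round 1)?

5

Round 1 — Morley defaults (initial).
  Hale: +25 → 25 < 40
  Kent: +50 → 50 < 90
  Larch: +80 → 80 ≥ 70
  Orwell: +80 → 80 ≥ 60
Round 2 — Larch, Orwell default.
  Alder: +40 → 40 < 90
  Calder: +95 → 95 < 100
  Fenton: +35 → 35 < 120
  Grove: +65 → 65 < 80
  Hale: +60 → 85 ≥ 40
  Ivory: +65 → 65 < 80
  Jasper: +60 → 60 ≥ 30
  Kent: +80 → 130 ≥ 90
Round 3 — Hale, Jasper, Kent default.
  Calder: +40 → 135 ≥ 100
  Fenton: +50+10 → 95 < 120
  Grove: +10+60 → 135 ≥ 80
Round 4 — Calder, Grove default.
  Alder: +30 → 70 < 90
  Fenton: +65+70 → 230 ≥ 120
  Ivory: +60 → 125 ≥ 80
  Norton: +80+90 → 170 ≥ 80
Round 5 — Fenton, Ivory, Norton default.
No further defaults.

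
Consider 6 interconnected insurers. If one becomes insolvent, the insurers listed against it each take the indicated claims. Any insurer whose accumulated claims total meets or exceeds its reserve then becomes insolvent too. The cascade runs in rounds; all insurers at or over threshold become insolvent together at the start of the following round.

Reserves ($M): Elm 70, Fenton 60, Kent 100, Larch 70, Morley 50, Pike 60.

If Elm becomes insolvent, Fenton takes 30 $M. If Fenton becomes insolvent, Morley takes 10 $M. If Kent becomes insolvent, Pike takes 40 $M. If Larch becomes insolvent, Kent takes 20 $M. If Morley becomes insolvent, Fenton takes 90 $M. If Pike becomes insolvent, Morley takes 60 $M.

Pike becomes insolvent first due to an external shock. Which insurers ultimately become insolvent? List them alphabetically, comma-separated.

Fenton, Morley, Pike

Round 1 — Pike becomes insolvent (initial).
  Morley: +60 → 60 ≥ 50
Round 2 — Morley becomes insolvent.
  Fenton: +90 → 90 ≥ 60
Round 3 — Fenton becomes insolvent.
No further insolvencies.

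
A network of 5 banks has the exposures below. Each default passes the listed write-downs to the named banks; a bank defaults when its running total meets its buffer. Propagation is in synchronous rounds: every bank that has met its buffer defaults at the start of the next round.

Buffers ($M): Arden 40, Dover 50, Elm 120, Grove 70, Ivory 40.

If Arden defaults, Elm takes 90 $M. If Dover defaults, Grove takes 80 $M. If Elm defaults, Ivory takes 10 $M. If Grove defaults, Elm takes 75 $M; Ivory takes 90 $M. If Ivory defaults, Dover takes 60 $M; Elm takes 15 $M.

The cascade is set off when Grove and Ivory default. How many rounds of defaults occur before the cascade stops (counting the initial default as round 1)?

Round 1 — Grove, Ivory default (initial).
  Dover: +60 → 60 ≥ 50
  Elm: +75+15 → 90 < 120
Round 2 — Dover defaults.
No further defaults.

2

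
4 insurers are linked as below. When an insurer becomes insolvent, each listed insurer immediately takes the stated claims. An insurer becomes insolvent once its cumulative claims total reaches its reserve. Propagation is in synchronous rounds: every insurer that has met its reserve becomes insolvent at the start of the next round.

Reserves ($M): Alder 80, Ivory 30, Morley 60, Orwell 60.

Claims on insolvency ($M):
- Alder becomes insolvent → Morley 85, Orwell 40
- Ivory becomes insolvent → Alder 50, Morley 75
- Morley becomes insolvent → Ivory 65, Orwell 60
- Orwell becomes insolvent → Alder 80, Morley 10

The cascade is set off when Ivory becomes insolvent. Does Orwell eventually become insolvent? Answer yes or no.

Round 1 — Ivory becomes insolvent (initial).
  Alder: +50 → 50 < 80
  Morley: +75 → 75 ≥ 60
Round 2 — Morley becomes insolvent.
  Orwell: +60 → 60 ≥ 60
Round 3 — Orwell becomes insolvent.
  Alder: +80 → 130 ≥ 80
Round 4 — Alder becomes insolvent.
No further insolvencies.

yes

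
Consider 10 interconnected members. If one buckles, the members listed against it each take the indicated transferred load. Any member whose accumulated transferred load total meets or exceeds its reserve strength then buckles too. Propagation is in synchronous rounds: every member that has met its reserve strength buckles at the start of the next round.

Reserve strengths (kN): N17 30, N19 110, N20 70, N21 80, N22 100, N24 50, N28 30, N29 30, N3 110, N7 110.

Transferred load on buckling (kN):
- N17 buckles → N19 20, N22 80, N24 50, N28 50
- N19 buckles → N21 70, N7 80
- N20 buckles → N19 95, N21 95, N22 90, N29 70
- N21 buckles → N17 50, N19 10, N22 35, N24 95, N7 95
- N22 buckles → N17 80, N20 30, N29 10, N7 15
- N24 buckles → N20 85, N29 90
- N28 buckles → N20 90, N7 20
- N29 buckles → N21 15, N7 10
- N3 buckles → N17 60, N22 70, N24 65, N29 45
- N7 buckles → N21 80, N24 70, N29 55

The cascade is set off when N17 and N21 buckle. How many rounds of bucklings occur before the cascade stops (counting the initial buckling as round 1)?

Round 1 — N17, N21 buckle (initial).
  N19: +20+10 → 30 < 110
  N22: +80+35 → 115 ≥ 100
  N24: +50+95 → 145 ≥ 50
  N28: +50 → 50 ≥ 30
  N7: +95 → 95 < 110
Round 2 — N22, N24, N28 buckle.
  N20: +30+85+90 → 205 ≥ 70
  N29: +10+90 → 100 ≥ 30
  N7: +15+20 → 130 ≥ 110
Round 3 — N20, N29, N7 buckle.
  N19: +95 → 125 ≥ 110
Round 4 — N19 buckles.
No further bucklings.

4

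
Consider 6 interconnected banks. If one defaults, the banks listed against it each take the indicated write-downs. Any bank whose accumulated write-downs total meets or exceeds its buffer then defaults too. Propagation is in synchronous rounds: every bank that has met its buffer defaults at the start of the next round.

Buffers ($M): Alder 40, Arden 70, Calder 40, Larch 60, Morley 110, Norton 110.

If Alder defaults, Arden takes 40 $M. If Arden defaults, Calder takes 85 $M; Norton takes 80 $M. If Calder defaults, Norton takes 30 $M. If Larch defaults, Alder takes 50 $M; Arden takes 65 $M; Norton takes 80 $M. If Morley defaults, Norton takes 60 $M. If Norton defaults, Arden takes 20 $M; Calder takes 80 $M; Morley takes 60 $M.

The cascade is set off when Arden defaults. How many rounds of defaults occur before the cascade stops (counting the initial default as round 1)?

3

Round 1 — Arden defaults (initial).
  Calder: +85 → 85 ≥ 40
  Norton: +80 → 80 < 110
Round 2 — Calder defaults.
  Norton: +30 → 110 ≥ 110
Round 3 — Norton defaults.
  Morley: +60 → 60 < 110
No further defaults.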